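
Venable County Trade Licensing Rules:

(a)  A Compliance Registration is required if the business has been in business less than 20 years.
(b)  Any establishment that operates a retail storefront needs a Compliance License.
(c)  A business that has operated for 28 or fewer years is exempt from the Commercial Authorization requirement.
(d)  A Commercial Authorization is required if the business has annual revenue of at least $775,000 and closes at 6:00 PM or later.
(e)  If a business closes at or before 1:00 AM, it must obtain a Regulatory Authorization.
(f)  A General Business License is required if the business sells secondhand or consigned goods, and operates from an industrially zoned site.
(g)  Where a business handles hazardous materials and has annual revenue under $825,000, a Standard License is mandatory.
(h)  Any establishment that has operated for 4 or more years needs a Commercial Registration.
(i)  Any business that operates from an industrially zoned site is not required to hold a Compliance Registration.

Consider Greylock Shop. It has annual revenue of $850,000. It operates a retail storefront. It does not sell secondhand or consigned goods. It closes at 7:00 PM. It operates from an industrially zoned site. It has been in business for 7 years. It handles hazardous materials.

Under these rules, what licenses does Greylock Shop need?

(a) years in business 7 < 20 → Compliance Registration required.
(b) operates a retail storefront → Compliance License required.
(c) years in business 7 ≤ 28 → exempt from Commercial Authorization.
(d) revenue $850,000 ≥ $775,000; closes 7:00 PM, after 6:00 PM → Commercial Authorization required.
(e) closes 7:00 PM, at/before 1:00 AM → Regulatory Authorization required.
(f) does not sell secondhand or consigned goods; operates from an industrially zoned site → General Business License not required.
(g) handles hazardous materials; revenue $850,000 ≥ $825,000 → Standard License not required.
(h) years in business 7 ≥ 4 → Commercial Registration required.
(i) operates from an industrially zoned site → exempt from Compliance Registration.

Commercial Registration, Compliance License, Regulatory Authorization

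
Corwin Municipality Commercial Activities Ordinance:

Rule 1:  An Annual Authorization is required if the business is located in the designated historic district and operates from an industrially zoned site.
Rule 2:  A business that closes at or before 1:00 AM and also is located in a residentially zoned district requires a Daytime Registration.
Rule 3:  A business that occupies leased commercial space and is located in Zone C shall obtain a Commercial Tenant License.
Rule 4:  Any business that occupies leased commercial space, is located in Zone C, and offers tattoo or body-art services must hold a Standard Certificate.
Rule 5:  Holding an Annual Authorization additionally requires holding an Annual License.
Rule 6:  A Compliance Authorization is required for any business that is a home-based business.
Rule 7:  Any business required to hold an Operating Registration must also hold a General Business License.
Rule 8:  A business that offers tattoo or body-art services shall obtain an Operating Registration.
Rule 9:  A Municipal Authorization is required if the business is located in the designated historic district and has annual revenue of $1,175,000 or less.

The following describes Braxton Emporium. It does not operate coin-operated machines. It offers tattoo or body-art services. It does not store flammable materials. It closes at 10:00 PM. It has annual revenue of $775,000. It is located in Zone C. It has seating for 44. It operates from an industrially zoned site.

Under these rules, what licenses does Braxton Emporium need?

General Business License, Operating Registration

Rule 1: is located in Zone C (not: is located in the designated historic district); operates from an industrially zoned site → Annual Authorization not required.
Rule 2: closes 10:00 PM, at/before 1:00 AM; is located in Zone C (not: is located in a residentially zoned district) → Daytime Registration not required.
Rule 3: operates from an industrially zoned site (not: occupies leased commercial space); is located in Zone C → Commercial Tenant License not required.
Rule 4: operates from an industrially zoned site (not: occupies leased commercial space); is located in Zone C; offers tattoo or body-art services → Standard Certificate not required.
Rule 5: Annual Authorization is not required → no effect.
Rule 6: operates from an industrially zoned site (not: is a home-based business) → Compliance Authorization not required.
Rule 7: Operating Registration is required → General Business License also required.
Rule 8: offers tattoo or body-art services → Operating Registration required.
Rule 9: is located in Zone C (not: is located in the designated historic district); revenue $775,000 ≤ $1,175,000 → Municipal Authorization not required.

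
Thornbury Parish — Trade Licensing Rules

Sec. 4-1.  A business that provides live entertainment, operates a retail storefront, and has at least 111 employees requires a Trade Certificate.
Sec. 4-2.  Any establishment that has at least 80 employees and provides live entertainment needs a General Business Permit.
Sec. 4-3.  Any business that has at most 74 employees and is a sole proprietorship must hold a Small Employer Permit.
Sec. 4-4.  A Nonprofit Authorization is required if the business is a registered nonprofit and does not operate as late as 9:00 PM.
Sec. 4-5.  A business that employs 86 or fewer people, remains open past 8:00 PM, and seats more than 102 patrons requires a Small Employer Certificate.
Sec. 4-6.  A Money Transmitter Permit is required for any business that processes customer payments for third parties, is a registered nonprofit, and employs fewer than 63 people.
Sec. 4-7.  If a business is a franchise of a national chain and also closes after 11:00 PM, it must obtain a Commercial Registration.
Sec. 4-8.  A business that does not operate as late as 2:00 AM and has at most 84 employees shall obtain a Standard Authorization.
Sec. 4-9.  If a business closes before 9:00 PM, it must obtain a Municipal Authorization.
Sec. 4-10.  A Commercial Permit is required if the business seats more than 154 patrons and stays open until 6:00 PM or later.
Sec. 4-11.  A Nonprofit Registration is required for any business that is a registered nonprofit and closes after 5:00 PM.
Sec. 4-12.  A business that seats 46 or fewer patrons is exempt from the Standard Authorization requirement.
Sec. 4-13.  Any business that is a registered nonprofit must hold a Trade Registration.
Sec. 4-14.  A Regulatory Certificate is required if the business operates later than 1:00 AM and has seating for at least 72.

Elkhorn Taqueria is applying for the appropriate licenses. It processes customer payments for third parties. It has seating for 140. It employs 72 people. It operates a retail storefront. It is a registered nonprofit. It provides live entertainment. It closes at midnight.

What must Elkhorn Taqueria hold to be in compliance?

Sec. 4-1. provides live entertainment; operates a retail storefront; employees 72 < 111 → Trade Certificate not required.
Sec. 4-2. employees 72 < 80; provides live entertainment → General Business Permit not required.
Sec. 4-3. employees 72 ≤ 74; is a registered nonprofit (not: is a sole proprietorship) → Small Employer Permit not required.
Sec. 4-4. is a registered nonprofit; closes midnight, after 9:00 PM → Nonprofit Authorization not required.
Sec. 4-5. employees 72 ≤ 86; closes midnight, after 8:00 PM; seating 140 > 102 → Small Employer Certificate required.
Sec. 4-6. processes customer payments for third parties; is a registered nonprofit; employees 72 ≥ 63 → Money Transmitter Permit not required.
Sec. 4-7. is a registered nonprofit (not: is a franchise of a national chain); closes midnight, after 11:00 PM → Commercial Registration not required.
Sec. 4-8. closes midnight, at/before 2:00 AM; employees 72 ≤ 84 → Standard Authorization required.
Sec. 4-9. closes midnight, after 9:00 PM → Municipal Authorization not required.
Sec. 4-10. seating 140 ≤ 154; closes midnight, after 6:00 PM → Commercial Permit not required.
Sec. 4-11. is a registered nonprofit; closes midnight, after 5:00 PM → Nonprofit Registration required.
Sec. 4-12. seating 140 > 46 → Standard Authorization exemption does not apply.
Sec. 4-13. is a registered nonprofit → Trade Registration required.
Sec. 4-14. closes midnight, at/before 1:00 AM; seating 140 ≥ 72 → Regulatory Certificate not required.

Nonprofit Registration, Small Employer Certificate, Standard Authorization, Trade Registration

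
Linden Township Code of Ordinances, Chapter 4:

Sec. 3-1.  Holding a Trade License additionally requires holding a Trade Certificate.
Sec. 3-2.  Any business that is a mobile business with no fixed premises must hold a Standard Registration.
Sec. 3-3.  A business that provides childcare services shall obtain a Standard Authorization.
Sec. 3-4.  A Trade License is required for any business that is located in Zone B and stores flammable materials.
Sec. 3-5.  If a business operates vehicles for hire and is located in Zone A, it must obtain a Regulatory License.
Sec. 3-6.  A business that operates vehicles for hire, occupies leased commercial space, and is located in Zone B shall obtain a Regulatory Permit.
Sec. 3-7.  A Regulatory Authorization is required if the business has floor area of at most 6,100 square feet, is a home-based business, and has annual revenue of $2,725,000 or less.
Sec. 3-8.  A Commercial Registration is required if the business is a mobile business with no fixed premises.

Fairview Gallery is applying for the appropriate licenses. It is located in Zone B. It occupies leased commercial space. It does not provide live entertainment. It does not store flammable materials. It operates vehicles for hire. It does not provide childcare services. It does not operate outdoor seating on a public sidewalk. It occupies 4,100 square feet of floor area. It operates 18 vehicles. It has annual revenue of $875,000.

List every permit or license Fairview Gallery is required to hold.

Regulatory Permit

Sec. 3-1. Trade License is not required → no effect.
Sec. 3-2. occupies leased commercial space (not: is a mobile business with no fixed premises) → Standard Registration not required.
Sec. 3-3. does not provide childcare services → Standard Authorization not required.
Sec. 3-4. is located in Zone B; does not store flammable materials → Trade License not required.
Sec. 3-5. operates vehicles for hire; is located in Zone B (not: is located in Zone A) → Regulatory License not required.
Sec. 3-6. operates vehicles for hire; occupies leased commercial space; is located in Zone B → Regulatory Permit required.
Sec. 3-7. floor area 4,100 square feet ≤ 6,100 square feet; occupies leased commercial space (not: is a home-based business); revenue $875,000 ≤ $2,725,000 → Regulatory Authorization not required.
Sec. 3-8. occupies leased commercial space (not: is a mobile business with no fixed premises) → Commercial Registration not required.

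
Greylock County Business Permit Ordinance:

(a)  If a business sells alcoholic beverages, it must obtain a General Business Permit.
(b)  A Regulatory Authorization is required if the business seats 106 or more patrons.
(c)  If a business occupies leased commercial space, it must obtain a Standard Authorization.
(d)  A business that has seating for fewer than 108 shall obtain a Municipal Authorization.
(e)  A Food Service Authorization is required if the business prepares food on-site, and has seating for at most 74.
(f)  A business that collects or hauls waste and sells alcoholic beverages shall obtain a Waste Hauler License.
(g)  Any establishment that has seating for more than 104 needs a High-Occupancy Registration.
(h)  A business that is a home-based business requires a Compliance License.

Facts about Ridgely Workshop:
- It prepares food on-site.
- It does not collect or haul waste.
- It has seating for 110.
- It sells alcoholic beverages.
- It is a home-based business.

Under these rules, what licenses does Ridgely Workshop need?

Compliance License, General Business Permit, High-Occupancy Registration, Regulatory Authorization

(a) sells alcoholic beverages → General Business Permit required.
(b) seating 110 ≥ 106 → Regulatory Authorization required.
(c) is a home-based business (not: occupies leased commercial space) → Standard Authorization not required.
(d) seating 110 ≥ 108 → Municipal Authorization not required.
(e) prepares food on-site; seating 110 > 74 → Food Service Authorization not required.
(f) does not collect or haul waste; sells alcoholic beverages → Waste Hauler License not required.
(g) seating 110 > 104 → High-Occupancy Registration required.
(h) is a home-based business → Compliance License required.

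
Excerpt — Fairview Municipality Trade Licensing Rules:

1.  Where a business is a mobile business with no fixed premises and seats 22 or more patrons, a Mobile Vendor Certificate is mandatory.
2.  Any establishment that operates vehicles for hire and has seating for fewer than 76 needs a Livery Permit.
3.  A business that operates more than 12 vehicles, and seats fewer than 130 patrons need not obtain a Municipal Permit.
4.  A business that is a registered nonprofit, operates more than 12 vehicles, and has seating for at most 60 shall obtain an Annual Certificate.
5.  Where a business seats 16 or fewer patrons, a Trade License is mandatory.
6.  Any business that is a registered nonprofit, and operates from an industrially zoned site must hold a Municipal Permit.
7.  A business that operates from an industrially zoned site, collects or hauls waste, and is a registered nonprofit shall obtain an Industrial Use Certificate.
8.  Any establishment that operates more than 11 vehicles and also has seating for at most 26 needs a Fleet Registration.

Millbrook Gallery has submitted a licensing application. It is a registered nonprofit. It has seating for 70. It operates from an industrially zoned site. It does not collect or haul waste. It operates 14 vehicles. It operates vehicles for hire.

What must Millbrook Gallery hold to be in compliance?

1. operates from an industrially zoned site (not: is a mobile business with no fixed premises); seating 70 ≥ 22 → Mobile Vendor Certificate not required.
2. operates vehicles for hire; seating 70 < 76 → Livery Permit required.
3. vehicles 14 > 12; seating 70 < 130 → exempt from Municipal Permit.
4. is a registered nonprofit; vehicles 14 > 12; seating 70 > 60 → Annual Certificate not required.
5. seating 70 > 16 → Trade License not required.
6. is a registered nonprofit; operates from an industrially zoned site → Municipal Permit required.
7. operates from an industrially zoned site; does not collect or haul waste; is a registered nonprofit → Industrial Use Certificate not required.
8. vehicles 14 > 11; seating 70 > 26 → Fleet Registration not required.

Livery Permit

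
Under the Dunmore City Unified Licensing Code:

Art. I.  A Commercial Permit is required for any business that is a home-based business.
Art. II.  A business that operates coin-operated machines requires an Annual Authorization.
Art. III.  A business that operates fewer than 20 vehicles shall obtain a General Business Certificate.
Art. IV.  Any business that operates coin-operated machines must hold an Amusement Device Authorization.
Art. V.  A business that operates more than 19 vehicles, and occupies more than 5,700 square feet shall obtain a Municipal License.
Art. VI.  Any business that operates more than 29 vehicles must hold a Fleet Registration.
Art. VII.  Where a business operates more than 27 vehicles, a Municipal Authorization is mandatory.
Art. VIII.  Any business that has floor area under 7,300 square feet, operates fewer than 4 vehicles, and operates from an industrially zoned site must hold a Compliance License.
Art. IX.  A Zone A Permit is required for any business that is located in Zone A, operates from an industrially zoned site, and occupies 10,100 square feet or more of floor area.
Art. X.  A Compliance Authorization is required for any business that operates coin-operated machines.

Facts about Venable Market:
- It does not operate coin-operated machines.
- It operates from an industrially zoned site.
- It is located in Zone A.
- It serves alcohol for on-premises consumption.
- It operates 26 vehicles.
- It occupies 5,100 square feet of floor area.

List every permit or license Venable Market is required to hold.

None

Art. I. operates from an industrially zoned site (not: is a home-based business) → Commercial Permit not required.
Art. II. does not operate coin-operated machines → Annual Authorization not required.
Art. III. vehicles 26 ≥ 20 → General Business Certificate not required.
Art. IV. does not operate coin-operated machines → Amusement Device Authorization not required.
Art. V. vehicles 26 > 19; floor area 5,100 square feet ≤ 5,700 square feet → Municipal License not required.
Art. VI. vehicles 26 ≤ 29 → Fleet Registration not required.
Art. VII. vehicles 26 ≤ 27 → Municipal Authorization not required.
Art. VIII. floor area 5,100 square feet < 7,300 square feet; vehicles 26 ≥ 4; operates from an industrially zoned site → Compliance License not required.
Art. IX. is located in Zone A; operates from an industrially zoned site; floor area 5,100 square feet < 10,100 square feet → Zone A Permit not required.
Art. X. does not operate coin-operated machines → Compliance Authorization not required.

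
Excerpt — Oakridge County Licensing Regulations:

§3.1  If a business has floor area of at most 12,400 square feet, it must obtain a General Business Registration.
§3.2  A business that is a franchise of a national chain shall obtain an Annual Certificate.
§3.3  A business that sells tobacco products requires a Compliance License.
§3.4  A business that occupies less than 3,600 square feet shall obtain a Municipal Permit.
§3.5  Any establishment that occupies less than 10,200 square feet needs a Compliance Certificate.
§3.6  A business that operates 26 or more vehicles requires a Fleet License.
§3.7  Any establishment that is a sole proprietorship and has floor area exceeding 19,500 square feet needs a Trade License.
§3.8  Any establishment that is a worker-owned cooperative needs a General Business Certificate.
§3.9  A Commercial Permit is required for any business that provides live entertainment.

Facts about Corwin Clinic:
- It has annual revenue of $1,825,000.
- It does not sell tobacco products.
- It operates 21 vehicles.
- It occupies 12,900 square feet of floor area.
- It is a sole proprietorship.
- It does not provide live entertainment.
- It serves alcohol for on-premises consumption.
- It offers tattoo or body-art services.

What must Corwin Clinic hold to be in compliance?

None

§3.1 floor area 12,900 square feet > 12,400 square feet → General Business Registration not required.
§3.2 is a sole proprietorship (not: is a franchise of a national chain) → Annual Certificate not required.
§3.3 does not sell tobacco products → Compliance License not required.
§3.4 floor area 12,900 square feet ≥ 3,600 square feet → Municipal Permit not required.
§3.5 floor area 12,900 square feet ≥ 10,200 square feet → Compliance Certificate not required.
§3.6 vehicles 21 < 26 → Fleet License not required.
§3.7 is a sole proprietorship; floor area 12,900 square feet ≤ 19,500 square feet → Trade License not required.
§3.8 is a sole proprietorship (not: is a worker-owned cooperative) → General Business Certificate not required.
§3.9 does not provide live entertainment → Commercial Permit not required.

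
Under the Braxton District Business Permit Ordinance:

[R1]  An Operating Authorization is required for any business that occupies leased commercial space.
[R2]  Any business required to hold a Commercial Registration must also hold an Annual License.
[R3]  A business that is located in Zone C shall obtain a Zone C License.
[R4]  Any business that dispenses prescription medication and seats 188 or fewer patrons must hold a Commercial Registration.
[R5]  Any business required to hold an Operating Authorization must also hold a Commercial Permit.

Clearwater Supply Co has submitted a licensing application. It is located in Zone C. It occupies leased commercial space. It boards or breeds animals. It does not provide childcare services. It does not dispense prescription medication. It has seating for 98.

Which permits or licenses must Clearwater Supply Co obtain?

Commercial Permit, Operating Authorization, Zone C License

[R1] occupies leased commercial space → Operating Authorization required.
[R2] Commercial Registration is not required → no effect.
[R3] is located in Zone C → Zone C License required.
[R4] does not dispense prescription medication; seating 98 ≤ 188 → Commercial Registration not required.
[R5] Operating Authorization is required → Commercial Permit also required.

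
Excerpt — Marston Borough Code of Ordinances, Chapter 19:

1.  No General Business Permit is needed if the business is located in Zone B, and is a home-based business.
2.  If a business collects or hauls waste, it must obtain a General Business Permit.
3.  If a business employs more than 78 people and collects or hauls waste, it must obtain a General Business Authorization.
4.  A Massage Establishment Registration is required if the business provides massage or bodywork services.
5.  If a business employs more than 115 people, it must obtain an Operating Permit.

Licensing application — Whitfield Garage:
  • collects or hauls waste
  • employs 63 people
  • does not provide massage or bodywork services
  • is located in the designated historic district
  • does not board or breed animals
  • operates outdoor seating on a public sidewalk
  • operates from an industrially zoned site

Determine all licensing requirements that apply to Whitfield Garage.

General Business Permit

1. is located in the designated historic district (not: is located in Zone B); operates from an industrially zoned site (not: is a home-based business) → General Business Permit exemption does not apply.
2. collects or hauls waste → General Business Permit required.
3. employees 63 ≤ 78; collects or hauls waste → General Business Authorization not required.
4. does not provide massage or bodywork services → Massage Establishment Registration not required.
5. employees 63 ≤ 115 → Operating Permit not required.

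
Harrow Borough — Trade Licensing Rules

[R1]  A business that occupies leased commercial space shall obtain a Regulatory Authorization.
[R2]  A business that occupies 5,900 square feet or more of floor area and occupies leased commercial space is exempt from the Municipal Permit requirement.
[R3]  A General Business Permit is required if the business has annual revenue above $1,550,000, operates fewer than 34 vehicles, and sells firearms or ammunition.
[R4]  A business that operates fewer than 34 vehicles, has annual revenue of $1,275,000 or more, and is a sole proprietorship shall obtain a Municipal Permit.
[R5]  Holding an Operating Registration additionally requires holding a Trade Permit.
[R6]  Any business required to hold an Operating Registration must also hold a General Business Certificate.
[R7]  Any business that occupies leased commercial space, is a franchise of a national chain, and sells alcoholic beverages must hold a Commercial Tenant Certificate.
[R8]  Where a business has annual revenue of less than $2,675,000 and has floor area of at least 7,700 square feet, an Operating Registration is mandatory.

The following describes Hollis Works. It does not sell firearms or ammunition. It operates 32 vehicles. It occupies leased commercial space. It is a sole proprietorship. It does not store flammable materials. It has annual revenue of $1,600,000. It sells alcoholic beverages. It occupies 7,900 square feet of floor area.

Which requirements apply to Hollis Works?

[R1] occupies leased commercial space → Regulatory Authorization required.
[R2] floor area 7,900 square feet ≥ 5,900 square feet; occupies leased commercial space → exempt from Municipal Permit.
[R3] revenue $1,600,000 > $1,550,000; vehicles 32 < 34; does not sell firearms or ammunition → General Business Permit not required.
[R4] vehicles 32 < 34; revenue $1,600,000 ≥ $1,275,000; is a sole proprietorship → Municipal Permit required.
[R5] Operating Registration is required → Trade Permit also required.
[R6] Operating Registration is required → General Business Certificate also required.
[R7] occupies leased commercial space; is a sole proprietorship (not: is a franchise of a national chain); sells alcoholic beverages → Commercial Tenant Certificate not required.
[R8] revenue $1,600,000 < $2,675,000; floor area 7,900 square feet ≥ 7,700 square feet → Operating Registration required.

General Business Certificate, Operating Registration, Regulatory Authorization, Trade Permit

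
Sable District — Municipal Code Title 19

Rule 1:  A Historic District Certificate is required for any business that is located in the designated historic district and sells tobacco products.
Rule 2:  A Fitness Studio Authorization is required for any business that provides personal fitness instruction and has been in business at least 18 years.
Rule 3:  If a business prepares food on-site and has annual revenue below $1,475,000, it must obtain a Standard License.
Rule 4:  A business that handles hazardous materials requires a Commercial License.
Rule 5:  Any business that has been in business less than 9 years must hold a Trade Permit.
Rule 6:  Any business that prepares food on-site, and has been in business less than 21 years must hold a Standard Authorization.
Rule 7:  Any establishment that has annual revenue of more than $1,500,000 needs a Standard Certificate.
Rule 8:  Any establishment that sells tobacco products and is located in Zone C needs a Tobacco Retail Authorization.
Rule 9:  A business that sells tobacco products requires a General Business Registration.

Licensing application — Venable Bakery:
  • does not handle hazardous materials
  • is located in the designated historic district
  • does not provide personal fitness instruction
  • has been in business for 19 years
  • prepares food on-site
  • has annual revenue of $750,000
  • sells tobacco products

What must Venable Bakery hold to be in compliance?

General Business Registration, Historic District Certificate, Standard Authorization, Standard License

Rule 1: is located in the designated historic district; sells tobacco products → Historic District Certificate required.
Rule 2: does not provide personal fitness instruction; years in business 19 ≥ 18 → Fitness Studio Authorization not required.
Rule 3: prepares food on-site; revenue $750,000 < $1,475,000 → Standard License required.
Rule 4: does not handle hazardous materials → Commercial License not required.
Rule 5: years in business 19 ≥ 9 → Trade Permit not required.
Rule 6: prepares food on-site; years in business 19 < 21 → Standard Authorization required.
Rule 7: revenue $750,000 ≤ $1,500,000 → Standard Certificate not required.
Rule 8: sells tobacco products; is located in the designated historic district (not: is located in Zone C) → Tobacco Retail Authorization not required.
Rule 9: sells tobacco products → General Business Registration required.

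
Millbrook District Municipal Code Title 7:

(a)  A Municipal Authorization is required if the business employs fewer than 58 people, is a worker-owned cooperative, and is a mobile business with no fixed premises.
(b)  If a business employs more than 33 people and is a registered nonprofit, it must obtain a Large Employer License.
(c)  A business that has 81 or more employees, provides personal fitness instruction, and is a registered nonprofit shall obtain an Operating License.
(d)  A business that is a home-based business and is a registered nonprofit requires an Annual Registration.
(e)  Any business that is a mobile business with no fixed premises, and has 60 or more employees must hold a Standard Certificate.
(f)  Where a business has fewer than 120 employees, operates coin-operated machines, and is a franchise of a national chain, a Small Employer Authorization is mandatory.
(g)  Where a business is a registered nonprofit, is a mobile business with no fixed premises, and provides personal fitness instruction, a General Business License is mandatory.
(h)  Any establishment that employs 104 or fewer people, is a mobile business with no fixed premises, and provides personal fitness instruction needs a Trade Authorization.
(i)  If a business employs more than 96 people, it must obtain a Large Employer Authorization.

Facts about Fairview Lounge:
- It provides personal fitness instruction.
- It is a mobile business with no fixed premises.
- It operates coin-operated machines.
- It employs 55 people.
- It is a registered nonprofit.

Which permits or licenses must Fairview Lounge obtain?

General Business License, Large Employer License, Trade Authorization

(a) employees 55 < 58; is a registered nonprofit (not: is a worker-owned cooperative); is a mobile business with no fixed premises → Municipal Authorization not required.
(b) employees 55 > 33; is a registered nonprofit → Large Employer License required.
(c) employees 55 < 81; provides personal fitness instruction; is a registered nonprofit → Operating License not required.
(d) is a mobile business with no fixed premises (not: is a home-based business); is a registered nonprofit → Annual Registration not required.
(e) is a mobile business with no fixed premises; employees 55 < 60 → Standard Certificate not required.
(f) employees 55 < 120; operates coin-operated machines; is a registered nonprofit (not: is a franchise of a national chain) → Small Employer Authorization not required.
(g) is a registered nonprofit; is a mobile business with no fixed premises; provides personal fitness instruction → General Business License required.
(h) employees 55 ≤ 104; is a mobile business with no fixed premises; provides personal fitness instruction → Trade Authorization required.
(i) employees 55 ≤ 96 → Large Employer Authorization not required.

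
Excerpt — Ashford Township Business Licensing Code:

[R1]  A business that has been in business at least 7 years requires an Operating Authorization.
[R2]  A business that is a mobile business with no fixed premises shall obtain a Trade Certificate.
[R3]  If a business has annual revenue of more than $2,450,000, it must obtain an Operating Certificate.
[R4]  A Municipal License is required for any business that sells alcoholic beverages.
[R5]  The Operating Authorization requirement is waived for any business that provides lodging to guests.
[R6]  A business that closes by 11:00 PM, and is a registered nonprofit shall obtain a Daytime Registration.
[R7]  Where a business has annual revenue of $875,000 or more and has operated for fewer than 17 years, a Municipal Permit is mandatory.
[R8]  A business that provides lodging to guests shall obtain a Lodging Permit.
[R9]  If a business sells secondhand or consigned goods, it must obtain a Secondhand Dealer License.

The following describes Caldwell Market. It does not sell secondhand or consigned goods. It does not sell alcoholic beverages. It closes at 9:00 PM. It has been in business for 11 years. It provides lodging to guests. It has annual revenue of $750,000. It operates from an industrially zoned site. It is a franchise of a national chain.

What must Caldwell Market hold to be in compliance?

Lodging Permit

[R1] years in business 11 ≥ 7 → Operating Authorization required.
[R2] operates from an industrially zoned site (not: is a mobile business with no fixed premises) → Trade Certificate not required.
[R3] revenue $750,000 ≤ $2,450,000 → Operating Certificate not required.
[R4] does not sell alcoholic beverages → Municipal License not required.
[R5] provides lodging to guests → exempt from Operating Authorization.
[R6] closes 9:00 PM, at/before 11:00 PM; is a franchise of a national chain (not: is a registered nonprofit) → Daytime Registration not required.
[R7] revenue $750,000 < $875,000; years in business 11 < 17 → Municipal Permit not required.
[R8] provides lodging to guests → Lodging Permit required.
[R9] does not sell secondhand or consigned goods → Secondhand Dealer License not required.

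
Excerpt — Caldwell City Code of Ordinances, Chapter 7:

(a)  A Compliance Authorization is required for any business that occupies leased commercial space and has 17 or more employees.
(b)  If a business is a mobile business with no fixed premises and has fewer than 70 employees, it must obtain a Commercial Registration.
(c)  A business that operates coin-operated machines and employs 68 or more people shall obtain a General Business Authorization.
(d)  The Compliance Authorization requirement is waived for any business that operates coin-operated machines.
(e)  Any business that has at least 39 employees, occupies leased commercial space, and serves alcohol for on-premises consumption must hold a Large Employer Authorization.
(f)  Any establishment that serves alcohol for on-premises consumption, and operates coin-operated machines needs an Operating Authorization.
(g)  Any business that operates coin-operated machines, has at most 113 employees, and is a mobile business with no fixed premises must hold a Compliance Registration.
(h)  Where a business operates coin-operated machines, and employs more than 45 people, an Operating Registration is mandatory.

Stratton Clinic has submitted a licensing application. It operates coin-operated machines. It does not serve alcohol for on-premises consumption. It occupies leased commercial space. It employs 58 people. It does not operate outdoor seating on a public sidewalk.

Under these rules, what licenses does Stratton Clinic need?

Operating Registration

(a) occupies leased commercial space; employees 58 ≥ 17 → Compliance Authorization required.
(b) occupies leased commercial space (not: is a mobile business with no fixed premises); employees 58 < 70 → Commercial Registration not required.
(c) operates coin-operated machines; employees 58 < 68 → General Business Authorization not required.
(d) operates coin-operated machines → exempt from Compliance Authorization.
(e) employees 58 ≥ 39; occupies leased commercial space; does not serve alcohol for on-premises consumption → Large Employer Authorization not required.
(f) does not serve alcohol for on-premises consumption; operates coin-operated machines → Operating Authorization not required.
(g) operates coin-operated machines; employees 58 ≤ 113; occupies leased commercial space (not: is a mobile business with no fixed premises) → Compliance Registration not required.
(h) operates coin-operated machines; employees 58 > 45 → Operating Registration required.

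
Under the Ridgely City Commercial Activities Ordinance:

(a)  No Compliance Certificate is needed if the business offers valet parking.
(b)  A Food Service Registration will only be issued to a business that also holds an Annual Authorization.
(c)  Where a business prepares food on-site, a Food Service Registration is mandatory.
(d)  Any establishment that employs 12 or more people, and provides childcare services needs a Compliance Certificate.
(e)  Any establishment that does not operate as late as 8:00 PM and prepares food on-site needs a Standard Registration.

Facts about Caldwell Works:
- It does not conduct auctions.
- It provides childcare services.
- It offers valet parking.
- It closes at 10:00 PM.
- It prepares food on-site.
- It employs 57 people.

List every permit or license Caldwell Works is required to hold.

(a) offers valet parking → exempt from Compliance Certificate.
(b) Food Service Registration is required → Annual Authorization also required.
(c) prepares food on-site → Food Service Registration required.
(d) employees 57 ≥ 12; provides childcare services → Compliance Certificate required.
(e) closes 10:00 PM, after 8:00 PM; prepares food on-site → Standard Registration not required.

Annual Authorization, Food Service Registration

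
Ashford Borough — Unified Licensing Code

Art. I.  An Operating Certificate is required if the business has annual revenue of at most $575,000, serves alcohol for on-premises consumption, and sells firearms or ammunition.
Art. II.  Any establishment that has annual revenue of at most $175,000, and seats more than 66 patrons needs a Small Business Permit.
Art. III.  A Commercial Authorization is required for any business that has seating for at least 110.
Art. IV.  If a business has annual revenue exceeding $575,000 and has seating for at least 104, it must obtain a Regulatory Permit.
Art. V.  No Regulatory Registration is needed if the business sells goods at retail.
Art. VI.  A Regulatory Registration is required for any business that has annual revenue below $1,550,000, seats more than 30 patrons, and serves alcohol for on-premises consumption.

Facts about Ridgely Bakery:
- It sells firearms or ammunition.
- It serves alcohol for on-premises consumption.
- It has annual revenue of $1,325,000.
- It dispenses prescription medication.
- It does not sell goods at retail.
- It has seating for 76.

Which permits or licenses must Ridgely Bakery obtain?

Art. I. revenue $1,325,000 > $575,000; serves alcohol for on-premises consumption; sells firearms or ammunition → Operating Certificate not required.
Art. II. revenue $1,325,000 > $175,000; seating 76 > 66 → Small Business Permit not required.
Art. III. seating 76 < 110 → Commercial Authorization not required.
Art. IV. revenue $1,325,000 > $575,000; seating 76 < 104 → Regulatory Permit not required.
Art. V. does not sell goods at retail → Regulatory Registration exemption does not apply.
Art. VI. revenue $1,325,000 < $1,550,000; seating 76 > 30; serves alcohol for on-premises consumption → Regulatory Registration required.

Regulatory Registration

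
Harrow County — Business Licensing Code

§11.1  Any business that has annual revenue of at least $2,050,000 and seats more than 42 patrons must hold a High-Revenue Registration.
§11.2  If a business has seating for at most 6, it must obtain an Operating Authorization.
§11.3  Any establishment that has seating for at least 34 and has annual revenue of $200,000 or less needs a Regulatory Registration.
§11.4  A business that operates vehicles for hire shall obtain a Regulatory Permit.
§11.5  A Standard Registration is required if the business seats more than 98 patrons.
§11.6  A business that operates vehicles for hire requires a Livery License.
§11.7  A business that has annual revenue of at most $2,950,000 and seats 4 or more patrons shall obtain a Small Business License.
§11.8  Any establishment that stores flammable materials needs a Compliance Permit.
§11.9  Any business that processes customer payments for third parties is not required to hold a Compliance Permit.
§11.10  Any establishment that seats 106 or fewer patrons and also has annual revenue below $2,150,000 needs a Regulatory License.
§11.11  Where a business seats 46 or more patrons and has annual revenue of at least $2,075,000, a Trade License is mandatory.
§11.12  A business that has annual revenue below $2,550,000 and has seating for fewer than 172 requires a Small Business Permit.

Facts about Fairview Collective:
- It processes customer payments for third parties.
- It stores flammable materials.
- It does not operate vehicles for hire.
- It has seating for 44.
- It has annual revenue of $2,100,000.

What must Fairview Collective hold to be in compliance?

High-Revenue Registration, Regulatory License, Small Business License, Small Business Permit

§11.1 revenue $2,100,000 ≥ $2,050,000; seating 44 > 42 → High-Revenue Registration required.
§11.2 seating 44 > 6 → Operating Authorization not required.
§11.3 seating 44 ≥ 34; revenue $2,100,000 > $200,000 → Regulatory Registration not required.
§11.4 does not operate vehicles for hire → Regulatory Permit not required.
§11.5 seating 44 ≤ 98 → Standard Registration not required.
§11.6 does not operate vehicles for hire → Livery License not required.
§11.7 revenue $2,100,000 ≤ $2,950,000; seating 44 ≥ 4 → Small Business License required.
§11.8 stores flammable materials → Compliance Permit required.
§11.9 processes customer payments for third parties → exempt from Compliance Permit.
§11.10 seating 44 ≤ 106; revenue $2,100,000 < $2,150,000 → Regulatory License required.
§11.11 seating 44 < 46; revenue $2,100,000 ≥ $2,075,000 → Trade License not required.
§11.12 revenue $2,100,000 < $2,550,000; seating 44 < 172 → Small Business Permit required.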